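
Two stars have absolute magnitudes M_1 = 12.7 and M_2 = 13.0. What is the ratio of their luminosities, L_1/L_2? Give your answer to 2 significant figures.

ΔM = M_1 − M_2 = -0.3
L_1/L_2 = 10^(−0.4 ΔM) = 10^0.120 = 1.318

L_1/L_2 ≈ 1.3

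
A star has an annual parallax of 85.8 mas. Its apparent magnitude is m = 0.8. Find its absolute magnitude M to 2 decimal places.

p = 85.8 mas = 0.0858″ → d = 1/p = 11.66 pc
5 log₁₀(d/10 pc) = 5 log₁₀(11.66) − 5 = 0.333
M = m − 5 log₁₀(d/10) = 0.8 − 0.333 = 0.467

M ≈ 0.47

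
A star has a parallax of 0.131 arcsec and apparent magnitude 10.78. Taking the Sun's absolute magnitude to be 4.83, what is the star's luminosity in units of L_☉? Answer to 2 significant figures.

d = 1/p = 1/0.131″ = 7.634 pc
M = m − 5 log₁₀ d + 5 = 10.78 − 5·0.8827 + 5 = 11.366
M − M_☉ = 11.366 − 4.83 = 6.536
L/L_☉ = 10^(−0.4 × 6.536) = 2.429×10^-3

L/L_☉ ≈ 2.4×10^-3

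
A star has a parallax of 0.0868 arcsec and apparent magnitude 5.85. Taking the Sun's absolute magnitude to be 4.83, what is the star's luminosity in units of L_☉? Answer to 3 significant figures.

d = 1/p = 1/0.0868″ = 11.52 pc
M = m − 5 log₁₀ d + 5 = 5.85 − 5·1.0615 + 5 = 5.543
M − M_☉ = 5.543 − 4.83 = 0.713
L/L_☉ = 10^(−0.4 × 0.713) = 0.5188

L/L_☉ ≈ 0.519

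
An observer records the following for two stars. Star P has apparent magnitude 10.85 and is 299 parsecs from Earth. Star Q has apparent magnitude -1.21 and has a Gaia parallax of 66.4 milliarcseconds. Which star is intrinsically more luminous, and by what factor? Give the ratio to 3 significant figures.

Star Q is more luminous, by a factor of 169.

Star P: M = m − 5 log₁₀ d + 5 = 10.85 − 5·2.4757 + 5 = 3.472
Star Q: p = 66.4 mas = 0.0664″ → d = 1/p = 15.06 pc
Star Q: M = m − 5 log₁₀ d + 5 = -1.21 − 5·1.1778 + 5 = -2.099
ΔM = M_P − M_Q = 3.472 − (-2.099) = 5.571; smaller M is more luminous → Star Q.
L ratio = 10^(0.4 |ΔM|) = 10^2.228 = 169.2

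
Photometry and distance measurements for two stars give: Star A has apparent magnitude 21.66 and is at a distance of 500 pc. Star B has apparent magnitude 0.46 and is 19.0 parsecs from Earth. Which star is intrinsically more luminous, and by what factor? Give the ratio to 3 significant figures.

Star A: M = m − 5 log₁₀ d + 5 = 21.66 − 5·2.6990 + 5 = 13.165
Star B: M = m − 5 log₁₀ d + 5 = 0.46 − 5·1.2788 + 5 = -0.934
ΔM = M_A − M_B = 13.165 − (-0.934) = 14.099; smaller M is more luminous → Star B.
L ratio = 10^(0.4 |ΔM|) = 10^5.640 = 436100

Star B is more luminous, by a factor of 436000.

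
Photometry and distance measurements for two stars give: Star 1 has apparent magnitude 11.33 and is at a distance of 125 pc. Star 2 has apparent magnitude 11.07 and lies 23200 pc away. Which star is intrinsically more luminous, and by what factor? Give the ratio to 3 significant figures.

Star 1: M = m − 5 log₁₀ d + 5 = 11.33 − 5·2.0969 + 5 = 5.845
Star 2: M = m − 5 log₁₀ d + 5 = 11.07 − 5·4.3655 + 5 = -5.757
ΔM = M_1 − M_2 = 5.845 − (-5.757) = 11.603; smaller M is more luminous → Star 2.
L ratio = 10^(0.4 |ΔM|) = 10^4.641 = 43770

Star 2 is more luminous, by a factor of 43800.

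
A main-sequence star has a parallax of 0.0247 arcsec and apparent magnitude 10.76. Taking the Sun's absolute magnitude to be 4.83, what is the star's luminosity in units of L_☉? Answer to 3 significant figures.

d = 1/p = 1/0.0247″ = 40.49 pc
M = m − 5 log₁₀ d + 5 = 10.76 − 5·1.6073 + 5 = 7.723
M − M_☉ = 7.723 − 4.83 = 2.893
L/L_☉ = 10^(−0.4 × 2.893) = 0.06960

L/L_☉ ≈ 0.0696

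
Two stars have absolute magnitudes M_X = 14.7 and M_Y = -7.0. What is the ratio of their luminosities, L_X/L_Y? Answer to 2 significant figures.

ΔM = M_X − M_Y = 21.7
L_X/L_Y = 10^(−0.4 ΔM) = 10^-8.680 = 2.089×10^-9

L_X/L_Y ≈ 2.1×10^-9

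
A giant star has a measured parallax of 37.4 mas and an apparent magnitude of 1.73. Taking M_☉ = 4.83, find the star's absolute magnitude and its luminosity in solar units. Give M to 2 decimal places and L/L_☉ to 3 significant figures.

d = 1/p = 1000/37.4 mas = 26.74 pc
M = m − 5 log₁₀ d + 5 = 1.73 − 5·1.4271 + 5 = -0.406
M − M_☉ = -0.406 − 4.83 = -5.236
L/L_☉ = 10^(−0.4 × -5.236) = 124.2

M ≈ -0.41; L/L_☉ ≈ 124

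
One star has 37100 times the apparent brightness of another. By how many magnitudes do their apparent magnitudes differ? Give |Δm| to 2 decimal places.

|Δm| ≈ 11.42

Pogson: Δm = −2.5 log₁₀(ratio) = −2.5 log₁₀(37100) = −2.5 × 4.5694 = -11.423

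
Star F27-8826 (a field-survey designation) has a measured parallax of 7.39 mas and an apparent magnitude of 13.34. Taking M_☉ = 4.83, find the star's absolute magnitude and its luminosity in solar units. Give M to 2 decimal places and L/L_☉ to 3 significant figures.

M ≈ 7.68; L/L_☉ ≈ 0.0722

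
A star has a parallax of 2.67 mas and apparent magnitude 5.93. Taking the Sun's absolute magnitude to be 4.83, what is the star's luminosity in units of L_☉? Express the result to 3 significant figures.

d = 1/p = 1000/2.67 mas = 374.5 pc
M = m − 5 log₁₀ d + 5 = 5.93 − 5·2.5735 + 5 = -1.937
M − M_☉ = -1.937 − 4.83 = -6.767
L/L_☉ = 10^(−0.4 × -6.767) = 509.3

L/L_☉ ≈ 509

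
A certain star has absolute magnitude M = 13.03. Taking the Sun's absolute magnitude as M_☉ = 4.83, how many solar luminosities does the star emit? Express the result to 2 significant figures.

M − M_☉ = 13.03 − 4.83 = 8.200
L/L_☉ = 10^(−0.4 (M − M_☉)) = 10^-3.280 = 5.248×10^-4

L/L_☉ ≈ 5.2×10^-4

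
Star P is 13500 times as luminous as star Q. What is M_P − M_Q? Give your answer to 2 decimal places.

M_P − M_Q ≈ -10.33

Pogson: ΔM = −2.5 log₁₀(ratio) = −2.5 log₁₀(13500) = −2.5 × 4.1303 = -10.326
Star P is brighter, so it has the smaller magnitude: the difference is negative.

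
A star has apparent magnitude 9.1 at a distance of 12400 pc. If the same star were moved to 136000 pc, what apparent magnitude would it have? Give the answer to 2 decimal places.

Flux ∝ 1/d², so Δm = 5 log₁₀(d₂/d₁) = 5 log₁₀(136000/12400) = 5.201
m₂ = m₁ + Δm = 9.1 + (5.201) = 14.301

m ≈ 14.30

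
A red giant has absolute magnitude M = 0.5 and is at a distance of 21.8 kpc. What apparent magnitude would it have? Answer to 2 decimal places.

m ≈ 17.19

d = 21.8 kpc = 21800 pc
m = M + 5 log₁₀ d − 5 = 0.5 + 5·4.3385 − 5 = 17.192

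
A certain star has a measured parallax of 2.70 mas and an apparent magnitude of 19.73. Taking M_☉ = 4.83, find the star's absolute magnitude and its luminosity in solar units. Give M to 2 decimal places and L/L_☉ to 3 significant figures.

M ≈ 11.89; L/L_☉ ≈ 1.50×10^-3

d = 1/p = 1000/2.70 mas = 370.4 pc
M = m − 5 log₁₀ d + 5 = 19.73 − 5·2.5686 + 5 = 11.887
M − M_☉ = 11.887 − 4.83 = 7.057
L/L_☉ = 10^(−0.4 × 7.057) = 1.504×10^-3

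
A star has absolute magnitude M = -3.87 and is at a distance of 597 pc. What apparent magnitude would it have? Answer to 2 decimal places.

m = M + 5 log₁₀ d − 5 = -3.87 + 5·2.7760 − 5 = 5.010

m ≈ 5.01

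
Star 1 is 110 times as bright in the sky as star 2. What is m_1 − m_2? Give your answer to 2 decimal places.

m_1 − m_2 ≈ -5.10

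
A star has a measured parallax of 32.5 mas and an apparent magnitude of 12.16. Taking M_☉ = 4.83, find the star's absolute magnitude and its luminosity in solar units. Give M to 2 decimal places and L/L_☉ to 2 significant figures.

M ≈ 9.72; L/L_☉ ≈ 0.011

d = 1/p = 1000/32.5 mas = 30.77 pc
M = m − 5 log₁₀ d + 5 = 12.16 − 5·1.4881 + 5 = 9.719
M − M_☉ = 9.719 − 4.83 = 4.889
L/L_☉ = 10^(−0.4 × 4.889) = 0.01107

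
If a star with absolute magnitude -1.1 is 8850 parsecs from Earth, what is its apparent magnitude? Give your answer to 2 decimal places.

m ≈ 13.63

m = M + 5 log₁₀ d − 5 = -1.1 + 5·3.9469 − 5 = 13.635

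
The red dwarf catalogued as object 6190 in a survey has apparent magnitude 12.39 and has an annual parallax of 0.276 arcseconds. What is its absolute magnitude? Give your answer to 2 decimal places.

d = 1/p = 1/0.276″ = 3.623 pc
5 log₁₀(d/10 pc) = 5 log₁₀(3.623) − 5 = -2.205
M = m − 5 log₁₀(d/10) = 12.39 + 2.205 = 14.595

M ≈ 14.59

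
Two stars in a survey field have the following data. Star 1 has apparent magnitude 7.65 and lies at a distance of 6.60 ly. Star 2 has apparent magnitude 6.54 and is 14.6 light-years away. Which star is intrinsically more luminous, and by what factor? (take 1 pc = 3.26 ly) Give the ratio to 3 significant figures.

Star 1: d = 6.60 ly / 3.26 = 2.025 pc
Star 1: M = m − 5 log₁₀ d + 5 = 7.65 − 5·0.3063 + 5 = 11.118
Star 2: d = 14.6 ly / 3.26 = 4.479 pc
Star 2: M = m − 5 log₁₀ d + 5 = 6.54 − 5·0.6511 + 5 = 8.284
ΔM = M_1 − M_2 = 11.118 − (8.284) = 2.834; smaller M is more luminous → Star 2.
L ratio = 10^(0.4 |ΔM|) = 10^1.134 = 13.60

Star 2 is more luminous, by a factor of 13.6.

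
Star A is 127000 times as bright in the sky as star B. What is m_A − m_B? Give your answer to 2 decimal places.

m_A − m_B ≈ -12.76

Pogson: Δm = −2.5 log₁₀(ratio) = −2.5 log₁₀(127000) = −2.5 × 5.1038 = -12.760
Star A is brighter, so it has the smaller magnitude: the difference is negative.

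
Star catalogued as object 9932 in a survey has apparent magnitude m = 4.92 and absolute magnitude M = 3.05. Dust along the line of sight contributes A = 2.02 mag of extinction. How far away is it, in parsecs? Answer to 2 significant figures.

m − M = 5 log₁₀(d/10 pc) + A  ⇒  4.92 − (3.05) − 2.02 = 5 log₁₀(d/10)
-0.150 = 5 log₁₀(d/10)
log₁₀ d = (m − M − A)/5 + 1 = 0.9700
d = 10^0.9700 = 9.333 pc

d ≈ 9.3 pc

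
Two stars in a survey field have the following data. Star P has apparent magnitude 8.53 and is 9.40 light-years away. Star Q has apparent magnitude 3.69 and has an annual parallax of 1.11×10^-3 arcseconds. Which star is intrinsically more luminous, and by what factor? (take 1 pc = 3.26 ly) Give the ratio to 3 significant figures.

Star P: d = 9.40 ly / 3.26 = 2.883 pc
Star P: M = m − 5 log₁₀ d + 5 = 8.53 − 5·0.4599 + 5 = 11.230
Star Q: d = 1/p = 1/1.11×10^-3″ = 900.9 pc
Star Q: M = m − 5 log₁₀ d + 5 = 3.69 − 5·2.9547 + 5 = -6.083
ΔM = M_P − M_Q = 11.230 − (-6.083) = 17.314; smaller M is more luminous → Star Q.
L ratio = 10^(0.4 |ΔM|) = 10^6.926 = 8.424×10^6

Star Q is more luminous, by a factor of 8.42×10^6.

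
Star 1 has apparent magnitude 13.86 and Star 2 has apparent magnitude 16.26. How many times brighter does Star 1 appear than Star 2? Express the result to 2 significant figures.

9.1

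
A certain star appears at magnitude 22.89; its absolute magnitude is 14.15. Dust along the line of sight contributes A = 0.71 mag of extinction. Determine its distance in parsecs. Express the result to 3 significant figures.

m − M = 5 log₁₀(d/10 pc) + A  ⇒  22.89 − (14.15) − 0.71 = 5 log₁₀(d/10)
8.030 = 5 log₁₀(d/10)
log₁₀ d = (m − M − A)/5 + 1 = 2.6060
d = 10^2.6060 = 403.6 pc

d ≈ 404 pc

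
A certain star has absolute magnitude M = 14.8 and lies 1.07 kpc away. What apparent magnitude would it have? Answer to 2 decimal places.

d = 1.07 kpc = 1070 pc
m = M + 5 log₁₀ d − 5 = 14.8 + 5·3.0294 − 5 = 24.947

m ≈ 24.95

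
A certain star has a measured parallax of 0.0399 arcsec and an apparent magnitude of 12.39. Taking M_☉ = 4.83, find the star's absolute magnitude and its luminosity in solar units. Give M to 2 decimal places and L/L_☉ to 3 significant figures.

d = 1/p = 1/0.0399″ = 25.06 pc
M = m − 5 log₁₀ d + 5 = 12.39 − 5·1.3990 + 5 = 10.395
M − M_☉ = 10.395 − 4.83 = 5.565
L/L_☉ = 10^(−0.4 × 5.565) = 5.944×10^-3

M ≈ 10.39; L/L_☉ ≈ 5.94×10^-3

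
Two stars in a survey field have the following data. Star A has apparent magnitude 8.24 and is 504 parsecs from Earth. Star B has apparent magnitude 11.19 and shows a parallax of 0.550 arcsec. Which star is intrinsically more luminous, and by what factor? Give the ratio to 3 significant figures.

Star A is more luminous, by a factor of 1.16×10^6.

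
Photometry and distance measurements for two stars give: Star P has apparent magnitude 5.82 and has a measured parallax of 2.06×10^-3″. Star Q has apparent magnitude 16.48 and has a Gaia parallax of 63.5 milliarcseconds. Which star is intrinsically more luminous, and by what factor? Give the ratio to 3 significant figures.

Star P: d = 1/p = 1/2.06×10^-3″ = 485.4 pc
Star P: M = m − 5 log₁₀ d + 5 = 5.82 − 5·2.6861 + 5 = -2.611
Star Q: p = 63.5 mas = 0.0635″ → d = 1/p = 15.75 pc
Star Q: M = m − 5 log₁₀ d + 5 = 16.48 − 5·1.1972 + 5 = 15.494
ΔM = M_P − M_Q = -2.611 − (15.494) = -18.105; smaller M is more luminous → Star P.
L ratio = 10^(0.4 |ΔM|) = 10^7.242 = 1.745×10^7

Star P is more luminous, by a factor of 1.75×10^7.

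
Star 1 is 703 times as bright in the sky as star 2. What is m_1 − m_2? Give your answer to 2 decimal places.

Pogson: Δm = −2.5 log₁₀(ratio) = −2.5 log₁₀(703) = −2.5 × 2.8470 = -7.117
Star 1 is brighter, so it has the smaller magnitude: the difference is negative.

m_1 − m_2 ≈ -7.12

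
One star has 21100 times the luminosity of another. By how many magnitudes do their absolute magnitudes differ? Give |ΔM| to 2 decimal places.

|ΔM| ≈ 10.81

Pogson: ΔM = −2.5 log₁₀(ratio) = −2.5 log₁₀(21100) = −2.5 × 4.3243 = -10.811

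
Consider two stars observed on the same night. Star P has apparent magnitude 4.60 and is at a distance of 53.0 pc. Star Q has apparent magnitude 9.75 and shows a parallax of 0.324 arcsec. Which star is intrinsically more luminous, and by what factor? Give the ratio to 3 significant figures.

Star P is more luminous, by a factor of 33900.

Star P: M = m − 5 log₁₀ d + 5 = 4.60 − 5·1.7243 + 5 = 0.979
Star Q: d = 1/p = 1/0.324″ = 3.086 pc
Star Q: M = m − 5 log₁₀ d + 5 = 9.75 − 5·0.4895 + 5 = 12.303
ΔM = M_P − M_Q = 0.979 − (12.303) = -11.324; smaller M is more luminous → Star P.
L ratio = 10^(0.4 |ΔM|) = 10^4.530 = 33860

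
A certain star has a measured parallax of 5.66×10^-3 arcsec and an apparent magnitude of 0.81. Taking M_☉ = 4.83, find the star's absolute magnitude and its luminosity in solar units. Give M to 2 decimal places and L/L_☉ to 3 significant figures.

M ≈ -5.43; L/L_☉ ≈ 12700

d = 1/p = 1/5.66×10^-3″ = 176.7 pc
M = m − 5 log₁₀ d + 5 = 0.81 − 5·2.2472 + 5 = -5.426
M − M_☉ = -5.426 − 4.83 = -10.256
L/L_☉ = 10^(−0.4 × -10.256) = 12660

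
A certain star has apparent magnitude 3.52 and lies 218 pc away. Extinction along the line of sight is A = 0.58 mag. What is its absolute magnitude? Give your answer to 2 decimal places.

M ≈ -3.75

5 log₁₀(d/10 pc) = 5 log₁₀(218.0) − 5 = 6.692
M = m − 5 log₁₀(d/10) − A = 3.52 − 6.692 − 0.58 = -3.752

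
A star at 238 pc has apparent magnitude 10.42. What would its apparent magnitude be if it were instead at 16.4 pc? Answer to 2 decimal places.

m ≈ 4.61

Flux ∝ 1/d², so Δm = 5 log₁₀(d₂/d₁) = 5 log₁₀(16.4/238) = -5.809
m₂ = m₁ + Δm = 10.42 + (-5.809) = 4.611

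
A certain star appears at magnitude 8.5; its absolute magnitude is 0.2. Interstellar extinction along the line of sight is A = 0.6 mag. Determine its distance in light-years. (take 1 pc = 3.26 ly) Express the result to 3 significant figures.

m − M = 5 log₁₀(d/10 pc) + A  ⇒  8.5 − (0.2) − 0.6 = 5 log₁₀(d/10)
7.700 = 5 log₁₀(d/10)
log₁₀ d = (m − M − A)/5 + 1 = 2.5400
d = 10^2.5400 = 346.7 pc
= 1130 ly

d ≈ 1130 ly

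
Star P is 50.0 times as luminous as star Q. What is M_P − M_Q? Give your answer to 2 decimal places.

M_P − M_Q ≈ -4.25

Pogson: ΔM = −2.5 log₁₀(ratio) = −2.5 log₁₀(50.0) = −2.5 × 1.6990 = -4.247
Star P is brighter, so it has the smaller magnitude: the difference is negative.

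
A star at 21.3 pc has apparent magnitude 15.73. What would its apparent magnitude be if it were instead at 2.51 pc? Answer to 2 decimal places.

Flux ∝ 1/d², so Δm = 5 log₁₀(d₂/d₁) = 5 log₁₀(2.51/21.3) = -4.644
m₂ = m₁ + Δm = 15.73 + (-4.644) = 11.086

m ≈ 11.09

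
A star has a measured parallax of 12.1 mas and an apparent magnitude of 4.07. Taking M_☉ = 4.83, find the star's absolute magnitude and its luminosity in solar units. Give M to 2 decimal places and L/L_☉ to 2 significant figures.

M ≈ -0.52; L/L_☉ ≈ 140

d = 1/p = 1000/12.1 mas = 82.64 pc
M = m − 5 log₁₀ d + 5 = 4.07 − 5·1.9172 + 5 = -0.516
M − M_☉ = -0.516 − 4.83 = -5.346
L/L_☉ = 10^(−0.4 × -5.346) = 137.5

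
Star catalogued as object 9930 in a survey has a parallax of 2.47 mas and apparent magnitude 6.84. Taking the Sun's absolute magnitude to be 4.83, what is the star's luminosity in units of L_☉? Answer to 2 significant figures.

d = 1/p = 1000/2.47 mas = 404.9 pc
M = m − 5 log₁₀ d + 5 = 6.84 − 5·2.6073 + 5 = -1.197
M − M_☉ = -1.197 − 4.83 = -6.027
L/L_☉ = 10^(−0.4 × -6.027) = 257.4

L/L_☉ ≈ 260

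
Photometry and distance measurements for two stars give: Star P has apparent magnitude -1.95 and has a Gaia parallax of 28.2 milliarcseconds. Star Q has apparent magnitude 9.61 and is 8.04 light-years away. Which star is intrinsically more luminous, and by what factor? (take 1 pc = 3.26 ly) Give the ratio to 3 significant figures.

Star P: p = 28.2 mas = 0.0282″ → d = 1/p = 35.46 pc
Star P: M = m − 5 log₁₀ d + 5 = -1.95 − 5·1.5498 + 5 = -4.699
Star Q: d = 8.04 ly / 3.26 = 2.466 pc
Star Q: M = m − 5 log₁₀ d + 5 = 9.61 − 5·0.3920 + 5 = 12.650
ΔM = M_P − M_Q = -4.699 − (12.650) = -17.349; smaller M is more luminous → Star P.
L ratio = 10^(0.4 |ΔM|) = 10^6.939 = 8.698×10^6

Star P is more luminous, by a factor of 8.70×10^6.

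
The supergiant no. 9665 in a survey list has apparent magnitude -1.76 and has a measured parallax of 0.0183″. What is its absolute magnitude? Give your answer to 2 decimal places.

M ≈ -5.45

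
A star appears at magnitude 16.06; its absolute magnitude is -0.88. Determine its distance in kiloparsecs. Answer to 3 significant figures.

μ = m − M = 16.940
m − M = 5 log₁₀ d − 5
log₁₀ d = (m − M)/5 + 1 = 4.3880
d = 10^4.3880 = 24430 pc
= 24.43 kpc

d ≈ 24.4 kpc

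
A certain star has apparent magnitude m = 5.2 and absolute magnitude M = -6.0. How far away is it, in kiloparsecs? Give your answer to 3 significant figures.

d ≈ 1.74 kpc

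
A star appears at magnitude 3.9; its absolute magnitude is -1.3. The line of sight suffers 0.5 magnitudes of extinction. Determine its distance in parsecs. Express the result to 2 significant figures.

d ≈ 87 pc

m − M = 5 log₁₀(d/10 pc) + A  ⇒  3.9 − (-1.3) − 0.5 = 5 log₁₀(d/10)
4.700 = 5 log₁₀(d/10)
log₁₀ d = (m − M − A)/5 + 1 = 1.9400
d = 10^1.9400 = 87.10 pc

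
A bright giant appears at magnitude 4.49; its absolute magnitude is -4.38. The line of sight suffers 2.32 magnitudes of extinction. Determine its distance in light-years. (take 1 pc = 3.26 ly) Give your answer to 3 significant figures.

m − M = 5 log₁₀(d/10 pc) + A  ⇒  4.49 − (-4.38) − 2.32 = 5 log₁₀(d/10)
6.550 = 5 log₁₀(d/10)
log₁₀ d = (m − M − A)/5 + 1 = 2.3100
d = 10^2.3100 = 204.2 pc
= 665.6 ly

d ≈ 666 ly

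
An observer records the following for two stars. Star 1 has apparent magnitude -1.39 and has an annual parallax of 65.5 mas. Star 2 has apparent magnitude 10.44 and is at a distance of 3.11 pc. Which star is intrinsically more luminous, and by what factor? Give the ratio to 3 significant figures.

Star 1 is more luminous, by a factor of 1.30×10^6.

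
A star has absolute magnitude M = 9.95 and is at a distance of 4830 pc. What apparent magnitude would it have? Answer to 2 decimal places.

m ≈ 23.37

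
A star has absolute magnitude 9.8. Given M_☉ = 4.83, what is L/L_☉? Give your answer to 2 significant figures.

L/L_☉ ≈ 0.010

M − M_☉ = 9.8 − 4.83 = 4.970
L/L_☉ = 10^(−0.4 (M − M_☉)) = 10^-1.988 = 0.01028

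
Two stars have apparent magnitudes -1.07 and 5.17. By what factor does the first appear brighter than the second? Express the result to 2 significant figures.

310

Magnitude difference = -6.24
Flux ratio = 10^(−0.4 Δm) = 10^(−0.4 × -6.24) = 10^2.496 = 313.3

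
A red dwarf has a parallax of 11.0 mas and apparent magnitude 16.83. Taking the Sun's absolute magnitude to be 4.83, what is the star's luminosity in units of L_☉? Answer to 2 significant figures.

d = 1/p = 1000/11.0 mas = 90.91 pc
M = m − 5 log₁₀ d + 5 = 16.83 − 5·1.9586 + 5 = 12.037
M − M_☉ = 12.037 − 4.83 = 7.207
L/L_☉ = 10^(−0.4 × 7.207) = 1.310×10^-3

L/L_☉ ≈ 1.3×10^-3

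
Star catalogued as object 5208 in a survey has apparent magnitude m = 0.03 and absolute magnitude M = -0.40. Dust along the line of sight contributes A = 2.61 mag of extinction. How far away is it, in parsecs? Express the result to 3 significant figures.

d ≈ 3.66 pc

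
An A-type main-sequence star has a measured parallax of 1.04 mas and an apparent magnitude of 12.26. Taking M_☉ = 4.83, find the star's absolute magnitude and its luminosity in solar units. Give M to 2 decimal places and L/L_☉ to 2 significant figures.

d = 1/p = 1000/1.04 mas = 961.5 pc
M = m − 5 log₁₀ d + 5 = 12.26 − 5·2.9830 + 5 = 2.345
M − M_☉ = 2.345 − 4.83 = -2.485
L/L_☉ = 10^(−0.4 × -2.485) = 9.861

M ≈ 2.35; L/L_☉ ≈ 9.9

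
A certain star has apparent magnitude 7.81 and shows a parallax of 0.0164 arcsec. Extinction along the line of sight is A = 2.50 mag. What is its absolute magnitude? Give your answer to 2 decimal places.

d = 1/p = 1/0.0164″ = 60.98 pc
5 log₁₀(d/10 pc) = 5 log₁₀(60.98) − 5 = 3.926
M = m − 5 log₁₀(d/10) − A = 7.81 − 3.926 − 2.50 = 1.384

M ≈ 1.38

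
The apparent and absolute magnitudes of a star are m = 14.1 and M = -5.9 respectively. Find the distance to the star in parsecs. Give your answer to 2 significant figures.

d ≈ 100000 pc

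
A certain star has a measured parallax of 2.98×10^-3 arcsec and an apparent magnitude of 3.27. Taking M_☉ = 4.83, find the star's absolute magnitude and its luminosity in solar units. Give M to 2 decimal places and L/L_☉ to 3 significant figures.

M ≈ -4.36; L/L_☉ ≈ 4740

d = 1/p = 1/2.98×10^-3″ = 335.6 pc
M = m − 5 log₁₀ d + 5 = 3.27 − 5·2.5258 + 5 = -4.359
M − M_☉ = -4.359 − 4.83 = -9.189
L/L_☉ = 10^(−0.4 × -9.189) = 4738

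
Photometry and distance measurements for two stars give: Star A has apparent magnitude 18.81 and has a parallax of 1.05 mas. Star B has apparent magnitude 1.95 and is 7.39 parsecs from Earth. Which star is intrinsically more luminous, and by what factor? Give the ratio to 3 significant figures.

Star B is more luminous, by a factor of 334.

Star A: p = 1.05 mas = 1.05×10^-3″ → d = 1/p = 952.4 pc
Star A: M = m − 5 log₁₀ d + 5 = 18.81 − 5·2.9788 + 5 = 8.916
Star B: M = m − 5 log₁₀ d + 5 = 1.95 − 5·0.8686 + 5 = 2.607
ΔM = M_A − M_B = 8.916 − (2.607) = 6.309; smaller M is more luminous → Star B.
L ratio = 10^(0.4 |ΔM|) = 10^2.524 = 333.9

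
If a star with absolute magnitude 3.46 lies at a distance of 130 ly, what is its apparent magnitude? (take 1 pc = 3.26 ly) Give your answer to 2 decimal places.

m ≈ 6.46

d = 130 ly / 3.26 = 39.88 pc
m = M + 5 log₁₀ d − 5 = 3.46 + 5·1.6007 − 5 = 6.464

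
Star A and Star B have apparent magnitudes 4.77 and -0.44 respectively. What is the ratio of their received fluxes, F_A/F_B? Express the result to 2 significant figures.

Magnitude difference = 5.21
Flux ratio = 10^(−0.4 Δm) = 10^(−0.4 × 5.21) = 10^-2.084 = 8.241×10^-3

F_A/F_B ≈ 8.2×10^-3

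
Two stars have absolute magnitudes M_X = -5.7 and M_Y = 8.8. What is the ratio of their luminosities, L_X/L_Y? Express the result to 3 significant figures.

ΔM = M_X − M_Y = -14.5
L_X/L_Y = 10^(−0.4 ΔM) = 10^5.800 = 631000

L_X/L_Y ≈ 631000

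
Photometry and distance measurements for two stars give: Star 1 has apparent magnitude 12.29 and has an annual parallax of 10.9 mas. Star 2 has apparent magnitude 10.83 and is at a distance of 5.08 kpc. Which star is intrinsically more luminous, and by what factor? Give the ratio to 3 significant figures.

Star 1: p = 10.9 mas = 0.0109″ → d = 1/p = 91.74 pc
Star 1: M = m − 5 log₁₀ d + 5 = 12.29 − 5·1.9626 + 5 = 7.477
Star 2: d = 5.08 kpc = 5080 pc
Star 2: M = m − 5 log₁₀ d + 5 = 10.83 − 5·3.7059 + 5 = -2.699
ΔM = M_1 − M_2 = 7.477 − (-2.699) = 10.176; smaller M is more luminous → Star 2.
L ratio = 10^(0.4 |ΔM|) = 10^4.071 = 11760

Star 2 is more luminous, by a factor of 11800.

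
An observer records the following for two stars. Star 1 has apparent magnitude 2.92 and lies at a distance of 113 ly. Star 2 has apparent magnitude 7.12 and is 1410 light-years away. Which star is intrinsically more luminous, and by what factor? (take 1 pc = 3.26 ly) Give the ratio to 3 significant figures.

Star 1: d = 113 ly / 3.26 = 34.66 pc
Star 1: M = m − 5 log₁₀ d + 5 = 2.92 − 5·1.5399 + 5 = 0.221
Star 2: d = 1410 ly / 3.26 = 432.5 pc
Star 2: M = m − 5 log₁₀ d + 5 = 7.12 − 5·2.6360 + 5 = -1.060
ΔM = M_1 − M_2 = 0.221 − (-1.060) = 1.281; smaller M is more luminous → Star 2.
L ratio = 10^(0.4 |ΔM|) = 10^0.512 = 3.253

Star 2 is more luminous, by a factor of 3.25.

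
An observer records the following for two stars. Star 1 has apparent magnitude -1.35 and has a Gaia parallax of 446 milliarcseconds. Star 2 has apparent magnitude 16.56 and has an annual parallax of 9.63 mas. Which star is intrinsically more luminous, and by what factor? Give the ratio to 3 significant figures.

Star 1: p = 446 mas = 0.446″ → d = 1/p = 2.242 pc
Star 1: M = m − 5 log₁₀ d + 5 = -1.35 − 5·0.3507 + 5 = 1.897
Star 2: p = 9.63 mas = 9.63×10^-3″ → d = 1/p = 103.8 pc
Star 2: M = m − 5 log₁₀ d + 5 = 16.56 − 5·2.0164 + 5 = 11.478
ΔM = M_1 − M_2 = 1.897 − (11.478) = -9.581; smaller M is more luminous → Star 1.
L ratio = 10^(0.4 |ΔM|) = 10^3.833 = 6801

Star 1 is more luminous, by a factor of 6800.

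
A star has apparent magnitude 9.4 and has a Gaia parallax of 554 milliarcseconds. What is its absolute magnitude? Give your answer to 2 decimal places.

p = 554 mas = 0.554″ → d = 1/p = 1.805 pc
5 log₁₀(d/10 pc) = 5 log₁₀(1.805) − 5 = -3.718
M = m − 5 log₁₀(d/10) = 9.4 + 3.718 = 13.118

M ≈ 13.12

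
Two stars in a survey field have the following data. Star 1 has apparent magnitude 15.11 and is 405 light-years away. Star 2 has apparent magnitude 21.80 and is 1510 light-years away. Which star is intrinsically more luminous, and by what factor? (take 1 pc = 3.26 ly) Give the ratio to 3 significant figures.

Star 1: d = 405 ly / 3.26 = 124.2 pc
Star 1: M = m − 5 log₁₀ d + 5 = 15.11 − 5·2.0942 + 5 = 9.639
Star 2: d = 1510 ly / 3.26 = 463.2 pc
Star 2: M = m − 5 log₁₀ d + 5 = 21.80 − 5·2.6658 + 5 = 13.471
ΔM = M_1 − M_2 = 9.639 − (13.471) = -3.832; smaller M is more luminous → Star 1.
L ratio = 10^(0.4 |ΔM|) = 10^1.533 = 34.12

Star 1 is more luminous, by a factor of 34.1.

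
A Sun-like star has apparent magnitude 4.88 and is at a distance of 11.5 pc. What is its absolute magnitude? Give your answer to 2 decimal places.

M ≈ 4.58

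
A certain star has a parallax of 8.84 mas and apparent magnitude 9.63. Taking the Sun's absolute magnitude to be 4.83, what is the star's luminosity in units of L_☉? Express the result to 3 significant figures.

L/L_☉ ≈ 1.54

d = 1/p = 1000/8.84 mas = 113.1 pc
M = m − 5 log₁₀ d + 5 = 9.63 − 5·2.0535 + 5 = 4.362
M − M_☉ = 4.362 − 4.83 = -0.468
L/L_☉ = 10^(−0.4 × -0.468) = 1.538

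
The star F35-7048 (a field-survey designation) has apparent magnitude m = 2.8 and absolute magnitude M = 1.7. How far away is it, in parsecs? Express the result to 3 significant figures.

d ≈ 16.6 pc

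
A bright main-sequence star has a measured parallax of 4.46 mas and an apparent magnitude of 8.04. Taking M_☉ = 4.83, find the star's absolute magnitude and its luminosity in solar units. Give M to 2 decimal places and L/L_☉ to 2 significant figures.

d = 1/p = 1000/4.46 mas = 224.2 pc
M = m − 5 log₁₀ d + 5 = 8.04 − 5·2.3507 + 5 = 1.287
M − M_☉ = 1.287 − 4.83 = -3.543
L/L_☉ = 10^(−0.4 × -3.543) = 26.14

M ≈ 1.29; L/L_☉ ≈ 26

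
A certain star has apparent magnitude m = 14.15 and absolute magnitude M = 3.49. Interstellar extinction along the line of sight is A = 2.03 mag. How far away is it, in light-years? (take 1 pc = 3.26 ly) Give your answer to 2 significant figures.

m − M = 5 log₁₀(d/10 pc) + A  ⇒  14.15 − (3.49) − 2.03 = 5 log₁₀(d/10)
8.630 = 5 log₁₀(d/10)
log₁₀ d = (m − M − A)/5 + 1 = 2.7260
d = 10^2.7260 = 532.1 pc
= 1735 ly

d ≈ 1700 ly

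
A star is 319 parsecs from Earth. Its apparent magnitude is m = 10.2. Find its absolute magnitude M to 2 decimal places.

5 log₁₀(d/10 pc) = 5 log₁₀(319.0) − 5 = 7.519
M = m − 5 log₁₀(d/10) = 10.2 − 7.519 = 2.681

M ≈ 2.68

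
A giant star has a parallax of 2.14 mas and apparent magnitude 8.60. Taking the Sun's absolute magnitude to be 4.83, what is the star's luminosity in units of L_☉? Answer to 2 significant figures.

L/L_☉ ≈ 68

d = 1/p = 1000/2.14 mas = 467.3 pc
M = m − 5 log₁₀ d + 5 = 8.60 − 5·2.6696 + 5 = 0.252
M − M_☉ = 0.252 − 4.83 = -4.578
L/L_☉ = 10^(−0.4 × -4.578) = 67.79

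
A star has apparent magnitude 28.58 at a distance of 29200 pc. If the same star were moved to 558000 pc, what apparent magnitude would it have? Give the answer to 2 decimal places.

m ≈ 34.99

Flux ∝ 1/d², so Δm = 5 log₁₀(d₂/d₁) = 5 log₁₀(558000/29200) = 6.406
m₂ = m₁ + Δm = 28.58 + (6.406) = 34.986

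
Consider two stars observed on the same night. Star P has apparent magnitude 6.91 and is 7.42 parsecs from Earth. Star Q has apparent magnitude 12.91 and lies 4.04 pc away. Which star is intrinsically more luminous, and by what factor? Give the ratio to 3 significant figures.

Star P: M = m − 5 log₁₀ d + 5 = 6.91 − 5·0.8704 + 5 = 7.558
Star Q: M = m − 5 log₁₀ d + 5 = 12.91 − 5·0.6064 + 5 = 14.878
ΔM = M_P − M_Q = 7.558 − (14.878) = -7.320; smaller M is more luminous → Star P.
L ratio = 10^(0.4 |ΔM|) = 10^2.928 = 847.3

Star P is more luminous, by a factor of 847.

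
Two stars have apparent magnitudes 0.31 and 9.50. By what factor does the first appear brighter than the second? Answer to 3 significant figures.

Δm = 0.31 − (9.50) = -9.19
Flux ratio = 10^(−0.4 Δm) = 10^(−0.4 × -9.19) = 10^3.676 = 4742

4740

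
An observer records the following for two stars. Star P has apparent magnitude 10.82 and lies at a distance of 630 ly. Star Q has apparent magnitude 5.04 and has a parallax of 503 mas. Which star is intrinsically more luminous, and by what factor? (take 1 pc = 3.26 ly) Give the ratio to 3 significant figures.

Star P is more luminous, by a factor of 46.1.

Star P: d = 630 ly / 3.26 = 193.3 pc
Star P: M = m − 5 log₁₀ d + 5 = 10.82 − 5·2.2861 + 5 = 4.389
Star Q: p = 503 mas = 0.503″ → d = 1/p = 1.988 pc
Star Q: M = m − 5 log₁₀ d + 5 = 5.04 − 5·0.2984 + 5 = 8.548
ΔM = M_P − M_Q = 4.389 − (8.548) = -4.158; smaller M is more luminous → Star P.
L ratio = 10^(0.4 |ΔM|) = 10^1.663 = 46.07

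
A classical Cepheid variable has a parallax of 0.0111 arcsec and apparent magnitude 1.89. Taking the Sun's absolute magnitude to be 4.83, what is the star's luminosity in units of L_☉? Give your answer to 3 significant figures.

d = 1/p = 1/0.0111″ = 90.09 pc
M = m − 5 log₁₀ d + 5 = 1.89 − 5·1.9547 + 5 = -2.883
M − M_☉ = -2.883 − 4.83 = -7.713
L/L_☉ = 10^(−0.4 × -7.713) = 1217

L/L_☉ ≈ 1220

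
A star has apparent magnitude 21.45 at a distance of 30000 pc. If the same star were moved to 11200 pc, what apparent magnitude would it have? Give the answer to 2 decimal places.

m ≈ 19.31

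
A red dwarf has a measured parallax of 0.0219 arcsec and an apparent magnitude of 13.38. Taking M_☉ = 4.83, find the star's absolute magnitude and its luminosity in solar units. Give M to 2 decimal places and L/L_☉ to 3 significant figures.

d = 1/p = 1/0.0219″ = 45.66 pc
M = m − 5 log₁₀ d + 5 = 13.38 − 5·1.6596 + 5 = 10.082
M − M_☉ = 10.082 − 4.83 = 5.252
L/L_☉ = 10^(−0.4 × 5.252) = 7.927×10^-3

M ≈ 10.08; L/L_☉ ≈ 7.93×10^-3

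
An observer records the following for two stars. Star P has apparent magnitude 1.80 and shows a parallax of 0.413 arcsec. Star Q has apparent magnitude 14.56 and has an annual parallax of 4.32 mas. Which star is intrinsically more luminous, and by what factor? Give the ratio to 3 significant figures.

Star P is more luminous, by a factor of 13.9.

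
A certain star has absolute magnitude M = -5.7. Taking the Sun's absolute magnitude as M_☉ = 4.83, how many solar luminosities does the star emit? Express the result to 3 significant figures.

M − M_☉ = -5.7 − 4.83 = -10.530
L/L_☉ = 10^(−0.4 (M − M_☉)) = 10^4.212 = 16290

L/L_☉ ≈ 16300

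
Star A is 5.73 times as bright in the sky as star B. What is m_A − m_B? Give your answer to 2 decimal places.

Pogson: Δm = −2.5 log₁₀(ratio) = −2.5 log₁₀(5.73) = −2.5 × 0.7582 = -1.895
Star A is brighter, so it has the smaller magnitude: the difference is negative.

m_A − m_B ≈ -1.90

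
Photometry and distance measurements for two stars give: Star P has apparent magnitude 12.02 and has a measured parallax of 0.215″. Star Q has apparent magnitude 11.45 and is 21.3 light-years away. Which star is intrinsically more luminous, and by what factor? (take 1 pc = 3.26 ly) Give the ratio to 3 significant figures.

Star Q is more luminous, by a factor of 3.34.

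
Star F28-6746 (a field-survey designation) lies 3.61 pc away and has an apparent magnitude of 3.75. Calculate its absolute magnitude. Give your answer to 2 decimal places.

M ≈ 5.96

5 log₁₀(d/10 pc) = 5 log₁₀(3.610) − 5 = -2.212
M = m − 5 log₁₀(d/10) = 3.75 + 2.212 = 5.962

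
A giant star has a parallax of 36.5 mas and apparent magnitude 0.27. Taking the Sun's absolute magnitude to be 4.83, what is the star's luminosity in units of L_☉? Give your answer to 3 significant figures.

d = 1/p = 1000/36.5 mas = 27.40 pc
M = m − 5 log₁₀ d + 5 = 0.27 − 5·1.4377 + 5 = -1.919
M − M_☉ = -1.919 − 4.83 = -6.749
L/L_☉ = 10^(−0.4 × -6.749) = 500.5

L/L_☉ ≈ 501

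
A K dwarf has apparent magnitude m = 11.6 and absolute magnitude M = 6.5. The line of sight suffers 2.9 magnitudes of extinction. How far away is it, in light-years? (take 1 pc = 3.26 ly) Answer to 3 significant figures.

d ≈ 89.8 ly

m − M = 5 log₁₀(d/10 pc) + A  ⇒  11.6 − (6.5) − 2.9 = 5 log₁₀(d/10)
2.200 = 5 log₁₀(d/10)
log₁₀ d = (m − M − A)/5 + 1 = 1.4400
d = 10^1.4400 = 27.54 pc
= 89.79 ly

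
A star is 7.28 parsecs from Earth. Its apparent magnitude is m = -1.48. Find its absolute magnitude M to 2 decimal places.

M ≈ -0.79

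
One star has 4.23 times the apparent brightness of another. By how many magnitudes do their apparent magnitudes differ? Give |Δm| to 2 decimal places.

|Δm| ≈ 1.57

Pogson: Δm = −2.5 log₁₀(ratio) = −2.5 log₁₀(4.23) = −2.5 × 0.6263 = -1.566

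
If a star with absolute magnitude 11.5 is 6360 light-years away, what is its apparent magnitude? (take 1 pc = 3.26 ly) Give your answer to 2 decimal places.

d = 6360 ly / 3.26 = 1951 pc
m = M + 5 log₁₀ d − 5 = 11.5 + 5·3.2902 − 5 = 22.951

m ≈ 22.95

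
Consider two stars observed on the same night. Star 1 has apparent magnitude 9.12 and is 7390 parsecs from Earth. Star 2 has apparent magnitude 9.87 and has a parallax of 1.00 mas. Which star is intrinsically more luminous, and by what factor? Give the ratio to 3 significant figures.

Star 1 is more luminous, by a factor of 109.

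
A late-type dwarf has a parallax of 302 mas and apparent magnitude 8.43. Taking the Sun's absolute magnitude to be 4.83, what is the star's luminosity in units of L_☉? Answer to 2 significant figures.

L/L_☉ ≈ 4.0×10^-3

d = 1/p = 1000/302 mas = 3.311 pc
M = m − 5 log₁₀ d + 5 = 8.43 − 5·0.5200 + 5 = 10.830
M − M_☉ = 10.830 − 4.83 = 6.000
L/L_☉ = 10^(−0.4 × 6.000) = 3.981×10^-3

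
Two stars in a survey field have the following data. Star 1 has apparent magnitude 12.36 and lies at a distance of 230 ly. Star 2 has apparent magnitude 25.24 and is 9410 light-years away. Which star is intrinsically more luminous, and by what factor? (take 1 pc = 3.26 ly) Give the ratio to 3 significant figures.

Star 1 is more luminous, by a factor of 84.8.

Star 1: d = 230 ly / 3.26 = 70.55 pc
Star 1: M = m − 5 log₁₀ d + 5 = 12.36 − 5·1.8485 + 5 = 8.117
Star 2: d = 9410 ly / 3.26 = 2887 pc
Star 2: M = m − 5 log₁₀ d + 5 = 25.24 − 5·3.4604 + 5 = 12.938
ΔM = M_1 − M_2 = 8.117 − (12.938) = -4.821; smaller M is more luminous → Star 1.
L ratio = 10^(0.4 |ΔM|) = 10^1.928 = 84.78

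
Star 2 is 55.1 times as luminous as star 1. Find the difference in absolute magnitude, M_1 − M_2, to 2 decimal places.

Pogson: ΔM = −2.5 log₁₀(ratio) = −2.5 log₁₀(55.1) = −2.5 × 1.7412 = -4.353
Star 2 is brighter so has the smaller magnitude: M_1 − M_2 is positive.

M_1 − M_2 ≈ 4.35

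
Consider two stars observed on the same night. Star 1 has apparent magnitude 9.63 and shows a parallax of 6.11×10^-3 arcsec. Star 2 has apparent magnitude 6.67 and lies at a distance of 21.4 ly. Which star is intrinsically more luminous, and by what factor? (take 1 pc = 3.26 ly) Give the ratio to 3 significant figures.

Star 1 is more luminous, by a factor of 40.7.

Star 1: d = 1/p = 1/6.11×10^-3″ = 163.7 pc
Star 1: M = m − 5 log₁₀ d + 5 = 9.63 − 5·2.2140 + 5 = 3.560
Star 2: d = 21.4 ly / 3.26 = 6.564 pc
Star 2: M = m − 5 log₁₀ d + 5 = 6.67 − 5·0.8172 + 5 = 7.584
ΔM = M_1 − M_2 = 3.560 − (7.584) = -4.024; smaller M is more luminous → Star 1.
L ratio = 10^(0.4 |ΔM|) = 10^1.610 = 40.69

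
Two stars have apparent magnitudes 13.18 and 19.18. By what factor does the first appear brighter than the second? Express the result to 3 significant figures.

Δm = 13.18 − (19.18) = -6.00
Flux ratio = 10^(−0.4 Δm) = 10^(−0.4 × -6.00) = 10^2.400 = 251.2

251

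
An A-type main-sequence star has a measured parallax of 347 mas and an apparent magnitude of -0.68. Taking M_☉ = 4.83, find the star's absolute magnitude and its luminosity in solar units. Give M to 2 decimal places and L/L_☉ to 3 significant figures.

M ≈ 2.02; L/L_☉ ≈ 13.3

d = 1/p = 1000/347 mas = 2.882 pc
M = m − 5 log₁₀ d + 5 = -0.68 − 5·0.4597 + 5 = 2.022
M − M_☉ = 2.022 − 4.83 = -2.808
L/L_☉ = 10^(−0.4 × -2.808) = 13.28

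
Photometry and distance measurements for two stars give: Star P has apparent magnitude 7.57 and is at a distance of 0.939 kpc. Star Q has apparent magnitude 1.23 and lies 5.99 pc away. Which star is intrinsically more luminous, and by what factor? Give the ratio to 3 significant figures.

Star P is more luminous, by a factor of 71.5.

Star P: d = 0.939 kpc = 939.0 pc
Star P: M = m − 5 log₁₀ d + 5 = 7.57 − 5·2.9727 + 5 = -2.293
Star Q: M = m − 5 log₁₀ d + 5 = 1.23 − 5·0.7774 + 5 = 2.343
ΔM = M_P − M_Q = -2.293 − (2.343) = -4.636; smaller M is more luminous → Star P.
L ratio = 10^(0.4 |ΔM|) = 10^1.854 = 71.53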